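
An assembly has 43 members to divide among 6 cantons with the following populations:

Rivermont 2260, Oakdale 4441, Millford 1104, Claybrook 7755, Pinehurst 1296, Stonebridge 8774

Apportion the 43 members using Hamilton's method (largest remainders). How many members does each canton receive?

Rivermont 4, Oakdale 7, Millford 2, Claybrook 13, Pinehurst 2, Stonebridge 15

Total 25630; standard divisor 25630/43 ≈ 596.047.
Standard quotas: Rivermont 3.7917, Oakdale 7.4508, Millford 1.8522, Claybrook 13.0107, Pinehurst 2.1743, Stonebridge 14.7203.
Lower quotas: Rivermont 3, Oakdale 7, Millford 1, Claybrook 13, Pinehurst 2, Stonebridge 14 (sum 40, leaving 3 seats).
Remainders in descending order: Millford 0.8522, Rivermont 0.7917, Stonebridge 0.7203, Oakdale 0.4508, Pinehurst 0.1743, Claybrook 0.0107.
The surplus seats go to Millford, Rivermont, Stonebridge.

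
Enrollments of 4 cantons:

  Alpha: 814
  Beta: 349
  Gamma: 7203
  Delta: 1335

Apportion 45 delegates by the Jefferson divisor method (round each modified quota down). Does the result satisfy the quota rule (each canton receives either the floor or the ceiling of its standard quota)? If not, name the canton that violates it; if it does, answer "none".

Gamma

Standard quotas: Alpha 3.776, Beta 1.619, Gamma 33.413, Delta 6.193.
Jefferson allocation: Alpha 3, Beta 1, Gamma 35, Delta 6.
Gamma has quota 33.413 (lower 33, upper 34) but receives 35 — outside the quota interval.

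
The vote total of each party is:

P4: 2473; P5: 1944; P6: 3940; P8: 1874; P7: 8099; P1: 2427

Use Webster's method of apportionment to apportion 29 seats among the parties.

Standard divisor 20757/29 ≈ 715.759; standard quotas: P4 3.455, P5 2.716, P6 5.505, P8 2.618, P7 11.315, P1 3.391.
Rounding to the nearest integer gives P4 3, P5 3, P6 6, P8 3, P7 11, P1 3 — total 29, matching the house size, so no adjustment is needed.

P4: 3; P5: 3; P6: 6; P8: 3; P7: 11; P1: 3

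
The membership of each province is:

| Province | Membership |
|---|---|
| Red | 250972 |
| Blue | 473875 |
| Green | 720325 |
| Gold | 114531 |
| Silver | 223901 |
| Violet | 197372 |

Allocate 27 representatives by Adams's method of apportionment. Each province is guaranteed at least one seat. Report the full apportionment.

Standard divisor 1980976/27 ≈ 73369.481; standard quotas: Red 3.421, Blue 6.459, Green 9.818, Gold 1.561, Silver 3.052, Violet 2.690.
Rounding up gives 4, 7, 10, 2, 4, 3 = 30 seats, so the divisor must be adjusted.
With modified divisor 81800: modified quotas Red 3.068, Blue 5.793, Green 8.806, Gold 1.400, Silver 2.737, Violet 2.413.
Rounding up: Red 4, Blue 6, Green 9, Gold 2, Silver 3, Violet 3 (total 27).

Red=4, Blue=6, Green=9, Gold=2, Silver=3, Violet=3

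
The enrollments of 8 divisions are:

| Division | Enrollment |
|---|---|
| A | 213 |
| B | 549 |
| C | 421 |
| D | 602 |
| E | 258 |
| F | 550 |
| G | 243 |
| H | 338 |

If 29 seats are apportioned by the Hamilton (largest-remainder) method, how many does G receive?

Total 3174; standard divisor 3174/29 ≈ 109.448.
Standard quotas: A 1.946, B 5.016, C 3.847, D 5.500, E 2.357, F 5.025, G 2.220, H 3.088.
Lower quotas: A 1, B 5, C 3, D 5, E 2, F 5, G 2, H 3 (sum 26, leaving 3 seats).
Remainders in descending order: A 0.946, C 0.847, D 0.500, E 0.357, G 0.220, H 0.088, F 0.025, B 0.016.
Largest remainders: A, C, D receive the extra seats.
G receives 2.

2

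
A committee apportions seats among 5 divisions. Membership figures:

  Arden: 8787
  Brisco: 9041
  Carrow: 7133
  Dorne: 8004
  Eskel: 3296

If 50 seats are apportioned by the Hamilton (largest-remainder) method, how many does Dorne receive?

11

Total 36261; standard divisor 36261/50 ≈ 725.22.
Standard quotas: Arden 12.1163, Brisco 12.4666, Carrow 9.8356, Dorne 11.0367, Eskel 4.5448.
Lower quotas: Arden 12, Brisco 12, Carrow 9, Dorne 11, Eskel 4 (sum 48, leaving 2 seats).
Remainders in descending order: Carrow 0.8356, Eskel 0.5448, Brisco 0.4666, Arden 0.1163, Dorne 0.0367.
Largest remainders: Carrow, Eskel receive the extra seats.
Dorne receives 11.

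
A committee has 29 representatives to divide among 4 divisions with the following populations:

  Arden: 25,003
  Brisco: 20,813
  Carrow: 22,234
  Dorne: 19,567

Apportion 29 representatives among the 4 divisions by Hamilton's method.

Total 87617; standard divisor 87617/29 ≈ 3021.276.
Standard quotas: Arden 8.2756, Brisco 6.8888, Carrow 7.3591, Dorne 6.4764.
Lower quotas: Arden 8, Brisco 6, Carrow 7, Dorne 6 (sum 27, leaving 2 seats).
Remainders in descending order: Brisco 0.8888, Dorne 0.4764, Carrow 0.3591, Arden 0.2756.
The surplus seats go to Brisco, Dorne.

Arden 8; Brisco 7; Carrow 7; Dorne 7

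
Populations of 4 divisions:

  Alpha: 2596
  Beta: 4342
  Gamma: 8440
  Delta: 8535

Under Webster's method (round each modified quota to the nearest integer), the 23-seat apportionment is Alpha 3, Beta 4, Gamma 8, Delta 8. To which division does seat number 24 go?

Priority for the next seat is population ÷ (current seats + 0.5).
Priorities: Alpha 741.714, Beta 964.889, Gamma 992.941, Delta 1004.118.
Highest priority: Delta.

Delta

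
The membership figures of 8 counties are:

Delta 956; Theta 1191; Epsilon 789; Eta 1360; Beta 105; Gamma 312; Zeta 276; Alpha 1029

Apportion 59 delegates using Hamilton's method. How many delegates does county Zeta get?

Total 6018; standard divisor 6018/59 = 102.
Standard quotas: Delta 9.373, Theta 11.676, Epsilon 7.735, Eta 13.333, Beta 1.029, Gamma 3.059, Zeta 2.706, Alpha 10.088.
Lower quotas: Delta 9, Theta 11, Epsilon 7, Eta 13, Beta 1, Gamma 3, Zeta 2, Alpha 10 (sum 56, leaving 3 seats).
Remainders in descending order: Epsilon 0.735, Zeta 0.706, Theta 0.676, Delta 0.373, Eta 0.333, Alpha 0.088, Gamma 0.059, Beta 0.029.
The surplus seats go to Epsilon, Zeta, Theta.
Zeta receives 3.

3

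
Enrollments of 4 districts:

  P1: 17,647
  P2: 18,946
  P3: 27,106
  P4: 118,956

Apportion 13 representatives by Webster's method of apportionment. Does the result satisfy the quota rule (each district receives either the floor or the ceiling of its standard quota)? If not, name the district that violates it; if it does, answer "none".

Standard quotas: P1 1.256, P2 1.348, P3 1.929, P4 8.466.
Webster allocation: P1 1, P2 1, P3 2, P4 9.
Every allocation lies between the lower and upper quota.

none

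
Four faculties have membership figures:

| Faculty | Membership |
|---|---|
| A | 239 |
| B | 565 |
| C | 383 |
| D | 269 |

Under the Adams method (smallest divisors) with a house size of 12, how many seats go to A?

Standard divisor 1456/12 ≈ 121.333; standard quotas: A 1.970, B 4.657, C 3.157, D 2.217.
Rounding up gives 2, 5, 4, 3 = 14 seats, so the divisor must be adjusted.
With modified divisor 140: modified quotas A 1.707, B 4.036, C 2.736, D 1.921.
Rounding up: A 2, B 5, C 3, D 2 (total 12).
A receives 2.

2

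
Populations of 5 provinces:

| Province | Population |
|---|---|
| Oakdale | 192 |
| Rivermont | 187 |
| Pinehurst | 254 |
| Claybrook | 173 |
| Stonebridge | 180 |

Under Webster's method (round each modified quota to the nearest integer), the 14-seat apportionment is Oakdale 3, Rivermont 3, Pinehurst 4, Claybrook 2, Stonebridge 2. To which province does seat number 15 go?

Priority for the next seat is population ÷ (current seats + 0.5).
Priorities: Oakdale 54.857, Rivermont 53.429, Pinehurst 56.444, Claybrook 69.200, Stonebridge 72.000.
Highest priority: Stonebridge.

Stonebridge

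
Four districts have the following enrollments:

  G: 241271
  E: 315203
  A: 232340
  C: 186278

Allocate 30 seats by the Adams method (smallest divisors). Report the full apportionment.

G: 7, E: 10, A: 7, C: 6

Standard divisor 975092/30 ≈ 32503.067; standard quotas: G 7.423, E 9.698, A 7.148, C 5.731.
Rounding up gives 8, 10, 8, 6 = 32 seats, so the divisor must be adjusted.
With modified divisor 34700: modified quotas G 6.953, E 9.084, A 6.696, C 5.368.
Rounding up: G 7, E 10, A 7, C 6 (total 30).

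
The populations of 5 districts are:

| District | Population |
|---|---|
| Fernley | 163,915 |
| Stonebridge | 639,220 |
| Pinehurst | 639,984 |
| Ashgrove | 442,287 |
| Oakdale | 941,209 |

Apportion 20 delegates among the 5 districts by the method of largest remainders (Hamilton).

Fernley=1; Stonebridge=4; Pinehurst=5; Ashgrove=3; Oakdale=7

The standard divisor is 2826615/20 ≈ 141330.75.
Standard quotas: Fernley 1.1598, Stonebridge 4.5229, Pinehurst 4.5283, Ashgrove 3.1294, Oakdale 6.6596.
Lower quotas: Fernley 1, Stonebridge 4, Pinehurst 4, Ashgrove 3, Oakdale 6 (sum 18, leaving 2 seats).
Remainders in descending order: Oakdale 0.6596, Pinehurst 0.5283, Stonebridge 0.5229, Fernley 0.1598, Ashgrove 0.1294.
Largest remainders: Oakdale, Pinehurst receive the extra seats.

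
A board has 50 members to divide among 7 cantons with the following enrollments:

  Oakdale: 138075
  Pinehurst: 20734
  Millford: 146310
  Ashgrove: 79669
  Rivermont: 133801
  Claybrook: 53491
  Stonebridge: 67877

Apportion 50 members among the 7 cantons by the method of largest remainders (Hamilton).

Oakdale: 11, Pinehurst: 2, Millford: 11, Ashgrove: 6, Rivermont: 11, Claybrook: 4, Stonebridge: 5

Total 639957; standard divisor 639957/50 ≈ 12799.14.
Standard quotas: Oakdale 10.7878, Pinehurst 1.6200, Millford 11.4312, Ashgrove 6.2246, Rivermont 10.4539, Claybrook 4.1793, Stonebridge 5.3032.
Lower quotas: Oakdale 10, Pinehurst 1, Millford 11, Ashgrove 6, Rivermont 10, Claybrook 4, Stonebridge 5 (sum 47, leaving 3 seats).
Remainders in descending order: Oakdale 0.7878, Pinehurst 0.6200, Rivermont 0.4539, Millford 0.4312, Stonebridge 0.3032, Ashgrove 0.2246, Claybrook 0.1793.
Largest remainders: Oakdale, Pinehurst, Rivermont receive the extra seats.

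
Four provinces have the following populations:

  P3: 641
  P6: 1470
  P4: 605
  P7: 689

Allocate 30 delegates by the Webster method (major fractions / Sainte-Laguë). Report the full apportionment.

P3 6, P6 13, P4 5, P7 6

Standard divisor 3405/30 ≈ 113.5; standard quotas: P3 5.648, P6 12.952, P4 5.330, P7 6.070.
Rounding to the nearest integer gives P3 6, P6 13, P4 5, P7 6 — total 30, matching the house size, so no adjustment is needed.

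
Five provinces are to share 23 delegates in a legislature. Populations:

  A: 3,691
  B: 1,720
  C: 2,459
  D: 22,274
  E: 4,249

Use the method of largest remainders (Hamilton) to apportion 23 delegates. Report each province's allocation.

A: 2; B: 1; C: 2; D: 15; E: 3

Standard divisor: 34393 ÷ 23 ≈ 1495.348.
Standard quotas: A 2.4683, B 1.1502, C 1.6444, D 14.8955, E 2.8415.
Lower quotas: A 2, B 1, C 1, D 14, E 2 (sum 20, leaving 3 seats).
Remainders in descending order: D 0.8955, E 0.8415, C 0.6444, A 0.4683, B 0.1502.
Largest remainders: D, E, C receive the extra seats.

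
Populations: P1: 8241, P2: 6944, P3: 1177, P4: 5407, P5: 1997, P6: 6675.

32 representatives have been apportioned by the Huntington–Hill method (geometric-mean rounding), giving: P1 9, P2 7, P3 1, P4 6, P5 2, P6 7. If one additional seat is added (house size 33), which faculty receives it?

P2

Priority for the next seat is population ÷ (√(s·(s+1))).
Priorities: P1 868.678, P2 927.931, P3 832.265, P4 834.318, P5 815.272, P6 891.984.
Highest priority: P2.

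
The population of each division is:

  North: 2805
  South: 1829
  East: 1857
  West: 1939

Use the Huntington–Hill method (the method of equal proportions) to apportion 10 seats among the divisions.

With divisor 801: modified quotas North 3.502, South 2.283, East 2.318, West 2.421.
Geometric-mean thresholds: North √(3·4)=3.464, South √(2·3)=2.449, East √(2·3)=2.449, West √(2·3)=2.449.
Each quota rounded against its threshold gives North 4, South 2, East 2, West 2 (total 10).

North 4, South 2, East 2, West 2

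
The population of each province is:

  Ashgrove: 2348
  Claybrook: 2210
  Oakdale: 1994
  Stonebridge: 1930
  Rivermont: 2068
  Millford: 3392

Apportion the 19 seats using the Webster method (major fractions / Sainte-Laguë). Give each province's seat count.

Ashgrove 3, Claybrook 3, Oakdale 3, Stonebridge 3, Rivermont 3, Millford 4

Standard divisor 13942/19 ≈ 733.789; standard quotas: Ashgrove 3.200, Claybrook 3.012, Oakdale 2.717, Stonebridge 2.630, Rivermont 2.818, Millford 4.623.
Rounding to the nearest integer gives 3, 3, 3, 3, 3, 5 = 20 seats, so the divisor must be adjusted.
With modified divisor 760: modified quotas Ashgrove 3.089, Claybrook 2.908, Oakdale 2.624, Stonebridge 2.539, Rivermont 2.721, Millford 4.463.
Rounding to the nearest integer: Ashgrove 3, Claybrook 3, Oakdale 3, Stonebridge 3, Rivermont 3, Millford 4 (total 19).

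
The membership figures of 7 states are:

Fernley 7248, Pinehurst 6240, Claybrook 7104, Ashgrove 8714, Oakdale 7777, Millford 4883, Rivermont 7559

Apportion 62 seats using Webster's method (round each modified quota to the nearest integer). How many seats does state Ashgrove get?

Standard divisor 49525/62 ≈ 798.79; standard quotas: Fernley 9.074, Pinehurst 7.812, Claybrook 8.893, Ashgrove 10.909, Oakdale 9.736, Millford 6.113, Rivermont 9.463.
Rounding to the nearest integer gives Fernley 9, Pinehurst 8, Claybrook 9, Ashgrove 11, Oakdale 10, Millford 6, Rivermont 9 — total 62, matching the house size, so no adjustment is needed.
Ashgrove receives 11.

11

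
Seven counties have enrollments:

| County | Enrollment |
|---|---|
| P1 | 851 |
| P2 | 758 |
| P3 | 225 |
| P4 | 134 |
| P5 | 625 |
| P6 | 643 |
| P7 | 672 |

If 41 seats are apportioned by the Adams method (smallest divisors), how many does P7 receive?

Standard divisor 3908/41 ≈ 95.317; standard quotas: P1 8.928, P2 7.952, P3 2.361, P4 1.406, P5 6.557, P6 6.746, P7 7.050.
Rounding up gives 9, 8, 3, 2, 7, 7, 8 = 44 seats, so the divisor must be adjusted.
With modified divisor 106.8: modified quotas P1 7.968, P2 7.097, P3 2.107, P4 1.255, P5 5.852, P6 6.021, P7 6.292.
Rounding up: P1 8, P2 8, P3 3, P4 2, P5 6, P6 7, P7 7 (total 41).
P7 receives 7.

7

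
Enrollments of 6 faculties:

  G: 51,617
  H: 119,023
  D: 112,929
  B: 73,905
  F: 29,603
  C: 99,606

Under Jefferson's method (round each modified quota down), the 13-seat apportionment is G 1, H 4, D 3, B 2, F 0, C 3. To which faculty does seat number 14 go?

F

Priority for the next seat is population ÷ (current seats + 1).
Priorities: G 25808.500, H 23804.600, D 28232.250, B 24635.000, F 29603.000, C 24901.500.
Highest priority: F.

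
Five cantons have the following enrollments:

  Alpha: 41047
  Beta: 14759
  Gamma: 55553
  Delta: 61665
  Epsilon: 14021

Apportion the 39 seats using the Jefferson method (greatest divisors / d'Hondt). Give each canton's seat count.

Standard divisor 187045/39 ≈ 4796.026; standard quotas: Alpha 8.559, Beta 3.077, Gamma 11.583, Delta 12.858, Epsilon 2.923.
Rounding down gives 8, 3, 11, 12, 2 = 36 seats, so the divisor must be adjusted.
With modified divisor 4600: modified quotas Alpha 8.923, Beta 3.208, Gamma 12.077, Delta 13.405, Epsilon 3.048.
Rounding down: Alpha 8, Beta 3, Gamma 12, Delta 13, Epsilon 3 (total 39).

Alpha: 8; Beta: 3; Gamma: 12; Delta: 13; Epsilon: 3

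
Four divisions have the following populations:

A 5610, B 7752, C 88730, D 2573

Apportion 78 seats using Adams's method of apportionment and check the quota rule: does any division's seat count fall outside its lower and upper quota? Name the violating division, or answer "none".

Standard quotas: A 4.181, B 5.777, C 66.125, D 1.917.
Adams allocation: A 5, B 6, C 65, D 2.
C has quota 66.125 (lower 66, upper 67) but receives 65 — outside the quota interval.

C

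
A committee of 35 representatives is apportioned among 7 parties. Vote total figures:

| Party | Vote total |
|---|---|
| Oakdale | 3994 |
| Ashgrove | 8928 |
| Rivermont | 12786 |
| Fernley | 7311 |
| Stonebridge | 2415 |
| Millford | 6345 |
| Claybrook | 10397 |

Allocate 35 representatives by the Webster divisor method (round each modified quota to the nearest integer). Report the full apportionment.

Oakdale: 3, Ashgrove: 6, Rivermont: 8, Fernley: 5, Stonebridge: 2, Millford: 4, Claybrook: 7

Standard divisor 52176/35 ≈ 1490.743; standard quotas: Oakdale 2.679, Ashgrove 5.989, Rivermont 8.577, Fernley 4.904, Stonebridge 1.620, Millford 4.256, Claybrook 6.974.
Rounding to the nearest integer gives 3, 6, 9, 5, 2, 4, 7 = 36 seats, so the divisor must be adjusted.
With modified divisor 1550: modified quotas Oakdale 2.577, Ashgrove 5.760, Rivermont 8.249, Fernley 4.717, Stonebridge 1.558, Millford 4.094, Claybrook 6.708.
Rounding to the nearest integer: Oakdale 3, Ashgrove 6, Rivermont 8, Fernley 5, Stonebridge 2, Millford 4, Claybrook 7 (total 35).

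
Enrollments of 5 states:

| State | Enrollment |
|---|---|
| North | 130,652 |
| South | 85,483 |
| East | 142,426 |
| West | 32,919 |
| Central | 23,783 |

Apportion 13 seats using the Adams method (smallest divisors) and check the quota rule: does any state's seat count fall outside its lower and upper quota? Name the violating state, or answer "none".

Standard quotas: North 4.090, South 2.676, East 4.459, West 1.031, Central 0.745.
Adams allocation: North 4, South 3, East 4, West 1, Central 1.
Every allocation lies between the lower and upper quota.

none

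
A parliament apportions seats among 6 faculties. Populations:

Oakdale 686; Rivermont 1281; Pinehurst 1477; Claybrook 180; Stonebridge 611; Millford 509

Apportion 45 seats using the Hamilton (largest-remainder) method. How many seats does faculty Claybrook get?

Total 4744; standard divisor 4744/45 ≈ 105.422.
Standard quotas: Oakdale 6.507, Rivermont 12.151, Pinehurst 14.010, Claybrook 1.707, Stonebridge 5.796, Millford 4.828.
Lower quotas: Oakdale 6, Rivermont 12, Pinehurst 14, Claybrook 1, Stonebridge 5, Millford 4 (sum 42, leaving 3 seats).
Remainders in descending order: Millford 0.828, Stonebridge 0.796, Claybrook 0.707, Oakdale 0.507, Rivermont 0.151, Pinehurst 0.010.
The surplus seats go to Millford, Stonebridge, Claybrook.
Claybrook receives 2.

2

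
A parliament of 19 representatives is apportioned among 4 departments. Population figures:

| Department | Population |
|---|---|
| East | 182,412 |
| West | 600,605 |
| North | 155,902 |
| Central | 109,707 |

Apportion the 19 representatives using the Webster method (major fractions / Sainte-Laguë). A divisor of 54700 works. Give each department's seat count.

East 3, West 11, North 3, Central 2

With modified divisor 54700: modified quotas East 3.335, West 10.980, North 2.850, Central 2.006.
Rounding to the nearest integer: East 3, West 11, North 3, Central 2 (total 19).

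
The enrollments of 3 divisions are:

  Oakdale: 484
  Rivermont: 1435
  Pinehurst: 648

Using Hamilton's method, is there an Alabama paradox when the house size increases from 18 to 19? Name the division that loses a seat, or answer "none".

none

At 18 seats: Oakdale 3, Rivermont 10, Pinehurst 5.
At 19 seats: Oakdale 3, Rivermont 11, Pinehurst 5.
No division's allocation decreased.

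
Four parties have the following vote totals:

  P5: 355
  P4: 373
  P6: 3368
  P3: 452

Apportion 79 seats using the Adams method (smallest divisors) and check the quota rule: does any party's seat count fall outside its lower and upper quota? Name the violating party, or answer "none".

Standard quotas: P5 6.166, P4 6.479, P6 58.503, P3 7.851.
Adams allocation: P5 7, P4 7, P6 57, P3 8.
P6 has quota 58.503 (lower 58, upper 59) but receives 57 — outside the quota interval.

P6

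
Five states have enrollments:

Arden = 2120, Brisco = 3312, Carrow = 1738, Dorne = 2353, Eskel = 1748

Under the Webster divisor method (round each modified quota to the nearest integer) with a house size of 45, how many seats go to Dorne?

Standard divisor 11271/45 ≈ 250.467; standard quotas: Arden 8.464, Brisco 13.223, Carrow 6.939, Dorne 9.394, Eskel 6.979.
Rounding to the nearest integer gives 8, 13, 7, 9, 7 = 44 seats, so the divisor must be adjusted.
With modified divisor 248.5: modified quotas Arden 8.531, Brisco 13.328, Carrow 6.994, Dorne 9.469, Eskel 7.034.
Rounding to the nearest integer: Arden 9, Brisco 13, Carrow 7, Dorne 9, Eskel 7 (total 45).
Dorne receives 9.

9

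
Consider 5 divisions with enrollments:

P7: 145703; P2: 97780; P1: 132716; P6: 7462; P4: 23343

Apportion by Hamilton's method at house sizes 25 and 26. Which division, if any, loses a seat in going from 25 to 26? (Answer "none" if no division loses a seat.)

P6

At 25 seats: P7 9, P2 6, P1 8, P6 1, P4 1.
At 26 seats: P7 9, P2 6, P1 9, P6 0, P4 2.
P6 drops from 1 to 0.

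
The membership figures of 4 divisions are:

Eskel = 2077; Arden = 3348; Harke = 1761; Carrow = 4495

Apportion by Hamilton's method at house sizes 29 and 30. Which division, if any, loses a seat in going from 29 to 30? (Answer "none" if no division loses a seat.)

At 29 seats: Eskel 5, Arden 8, Harke 5, Carrow 11.
At 30 seats: Eskel 5, Arden 9, Harke 4, Carrow 12.
Harke drops from 5 to 4.

Harke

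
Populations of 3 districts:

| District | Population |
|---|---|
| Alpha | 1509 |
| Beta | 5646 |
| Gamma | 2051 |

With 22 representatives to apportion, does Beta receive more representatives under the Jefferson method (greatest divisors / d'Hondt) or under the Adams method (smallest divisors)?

Jefferson

Jefferson: Alpha 3, Beta 14, Gamma 5.
Adams: Alpha 4, Beta 13, Gamma 5.
Beta gets 14 under Jefferson and 13 under Adams.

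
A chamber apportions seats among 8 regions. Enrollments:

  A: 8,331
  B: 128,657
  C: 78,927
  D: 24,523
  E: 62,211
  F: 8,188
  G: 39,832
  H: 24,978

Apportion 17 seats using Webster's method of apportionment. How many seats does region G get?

Standard divisor 375647/17 ≈ 22096.882; standard quotas: A 0.377, B 5.822, C 3.572, D 1.110, E 2.815, F 0.371, G 1.803, H 1.130.
Rounding to the nearest integer gives A 0, B 6, C 4, D 1, E 3, F 0, G 2, H 1 — total 17, matching the house size, so no adjustment is needed.
G receives 2.

2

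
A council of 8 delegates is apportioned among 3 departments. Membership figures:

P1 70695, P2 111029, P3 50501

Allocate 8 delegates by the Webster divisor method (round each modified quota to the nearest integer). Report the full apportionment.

P1: 2, P2: 4, P3: 2

Standard divisor 232225/8 ≈ 29028.125; standard quotas: P1 2.435, P2 3.825, P3 1.740.
Rounding to the nearest integer gives P1 2, P2 4, P3 2 — total 8, matching the house size, so no adjustment is needed.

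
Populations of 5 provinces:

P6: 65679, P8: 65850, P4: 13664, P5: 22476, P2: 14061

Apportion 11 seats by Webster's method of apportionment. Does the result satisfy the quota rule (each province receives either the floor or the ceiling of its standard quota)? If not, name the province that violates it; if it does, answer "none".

Standard quotas: P6 3.976, P8 3.986, P4 0.827, P5 1.360, P2 0.851.
Webster allocation: P6 4, P8 4, P4 1, P5 1, P2 1.
Every allocation lies between the lower and upper quota.

none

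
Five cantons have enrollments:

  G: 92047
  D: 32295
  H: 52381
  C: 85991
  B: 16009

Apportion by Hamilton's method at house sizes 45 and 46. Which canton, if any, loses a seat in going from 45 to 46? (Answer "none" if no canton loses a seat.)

At 45 seats: G 15, D 5, H 8, C 14, B 3.
At 46 seats: G 15, D 5, H 9, C 14, B 3.
No canton's allocation decreased.

none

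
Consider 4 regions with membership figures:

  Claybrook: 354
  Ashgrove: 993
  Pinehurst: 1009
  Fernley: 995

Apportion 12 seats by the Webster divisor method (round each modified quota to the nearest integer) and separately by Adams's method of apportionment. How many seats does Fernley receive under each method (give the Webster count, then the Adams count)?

4 and 3

Webster: Claybrook 1, Ashgrove 3, Pinehurst 4, Fernley 4.
Adams: Claybrook 2, Ashgrove 3, Pinehurst 4, Fernley 3.
Fernley gets 4 under Webster and 3 under Adams.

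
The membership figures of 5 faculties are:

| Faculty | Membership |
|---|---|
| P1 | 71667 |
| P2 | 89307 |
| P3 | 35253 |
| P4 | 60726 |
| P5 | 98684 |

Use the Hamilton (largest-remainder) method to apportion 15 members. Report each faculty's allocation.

P1=3, P2=4, P3=1, P4=3, P5=4

The standard divisor is 355637/15 ≈ 23709.133.
Standard quotas: P1 3.0228, P2 3.7668, P3 1.4869, P4 2.5613, P5 4.1623.
Lower quotas: P1 3, P2 3, P3 1, P4 2, P5 4 (sum 13, leaving 2 seats).
Remainders in descending order: P2 0.7668, P4 0.5613, P3 0.4869, P5 0.1623, P1 0.0228.
The surplus seats go to P2, P4.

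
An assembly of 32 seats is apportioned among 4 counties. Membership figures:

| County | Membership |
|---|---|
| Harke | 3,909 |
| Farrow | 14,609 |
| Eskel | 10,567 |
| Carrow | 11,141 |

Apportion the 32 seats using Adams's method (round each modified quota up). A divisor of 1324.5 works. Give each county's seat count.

With modified divisor 1324.5: modified quotas Harke 2.951, Farrow 11.030, Eskel 7.978, Carrow 8.411.
Rounding up: Harke 3, Farrow 12, Eskel 8, Carrow 9 (total 32).

Harke 3, Farrow 12, Eskel 8, Carrow 9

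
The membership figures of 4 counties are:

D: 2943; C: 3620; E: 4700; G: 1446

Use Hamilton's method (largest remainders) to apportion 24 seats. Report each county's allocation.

Total 12709; standard divisor 12709/24 ≈ 529.542.
Standard quotas: D 5.558, C 6.836, E 8.876, G 2.731.
Lower quotas: D 5, C 6, E 8, G 2 (sum 21, leaving 3 seats).
Remainders in descending order: E 0.876, C 0.836, G 0.731, D 0.558.
The surplus seats go to E, C, G.

D 5, C 7, E 9, G 3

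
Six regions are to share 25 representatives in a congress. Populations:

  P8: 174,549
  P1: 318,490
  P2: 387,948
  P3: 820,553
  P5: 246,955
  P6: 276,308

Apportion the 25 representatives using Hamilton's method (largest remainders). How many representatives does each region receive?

Total 2224803; standard divisor 2224803/25 ≈ 88992.12.
Standard quotas: P8 1.9614, P1 3.5789, P2 4.3594, P3 9.2205, P5 2.7750, P6 3.1049.
Lower quotas: P8 1, P1 3, P2 4, P3 9, P5 2, P6 3 (sum 22, leaving 3 seats).
Remainders in descending order: P8 0.9614, P5 0.7750, P1 0.5789, P2 0.3594, P3 0.2205, P6 0.1049.
Largest remainders: P8, P5, P1 receive the extra seats.

P8 2, P1 4, P2 4, P3 9, P5 3, P6 3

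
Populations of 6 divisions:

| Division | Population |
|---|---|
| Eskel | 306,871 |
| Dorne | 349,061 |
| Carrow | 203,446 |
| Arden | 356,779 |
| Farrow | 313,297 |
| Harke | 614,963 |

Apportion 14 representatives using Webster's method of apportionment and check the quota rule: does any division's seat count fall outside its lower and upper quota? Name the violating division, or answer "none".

Standard quotas: Eskel 2.003, Dorne 2.279, Carrow 1.328, Arden 2.329, Farrow 2.045, Harke 4.015.
Webster allocation: Eskel 2, Dorne 2, Carrow 1, Arden 3, Farrow 2, Harke 4.
Every allocation lies between the lower and upper quota.

none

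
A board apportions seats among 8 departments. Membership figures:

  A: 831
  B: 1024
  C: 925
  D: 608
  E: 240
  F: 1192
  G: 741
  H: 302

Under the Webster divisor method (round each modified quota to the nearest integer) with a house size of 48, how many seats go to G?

6

Standard divisor 5863/48 ≈ 122.146; standard quotas: A 6.803, B 8.383, C 7.573, D 4.978, E 1.965, F 9.759, G 6.067, H 2.472.
Rounding to the nearest integer gives A 7, B 8, C 8, D 5, E 2, F 10, G 6, H 2 — total 48, matching the house size, so no adjustment is needed.
G receives 6.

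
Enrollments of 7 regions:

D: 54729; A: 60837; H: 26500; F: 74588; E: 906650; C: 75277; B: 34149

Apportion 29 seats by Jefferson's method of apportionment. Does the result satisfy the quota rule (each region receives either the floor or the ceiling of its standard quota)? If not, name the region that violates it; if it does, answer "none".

Standard quotas: D 1.288, A 1.431, H 0.623, F 1.755, E 21.329, C 1.771, B 0.803.
Jefferson allocation: D 1, A 1, H 0, F 1, E 24, C 2, B 0.
E has quota 21.329 (lower 21, upper 22) but receives 24 — outside the quota interval.

E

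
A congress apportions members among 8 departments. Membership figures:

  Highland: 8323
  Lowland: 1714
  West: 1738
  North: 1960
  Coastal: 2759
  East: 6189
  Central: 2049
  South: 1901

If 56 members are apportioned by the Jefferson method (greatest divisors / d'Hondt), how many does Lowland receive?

Standard divisor 26633/56 ≈ 475.589; standard quotas: Highland 17.500, Lowland 3.604, West 3.654, North 4.121, Coastal 5.801, East 13.013, Central 4.308, South 3.997.
Rounding down gives 17, 3, 3, 4, 5, 13, 4, 3 = 52 seats, so the divisor must be adjusted.
With modified divisor 440: modified quotas Highland 18.916, Lowland 3.895, West 3.950, North 4.455, Coastal 6.270, East 14.066, Central 4.657, South 4.320.
Rounding down: Highland 18, Lowland 3, West 3, North 4, Coastal 6, East 14, Central 4, South 4 (total 56).
Lowland receives 3.

3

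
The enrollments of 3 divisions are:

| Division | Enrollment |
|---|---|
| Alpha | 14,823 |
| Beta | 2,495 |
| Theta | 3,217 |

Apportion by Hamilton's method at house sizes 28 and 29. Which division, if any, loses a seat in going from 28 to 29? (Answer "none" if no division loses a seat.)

Beta

At 28 seats: Alpha 20, Beta 4, Theta 4.
At 29 seats: Alpha 21, Beta 3, Theta 5.
Beta drops from 4 to 3.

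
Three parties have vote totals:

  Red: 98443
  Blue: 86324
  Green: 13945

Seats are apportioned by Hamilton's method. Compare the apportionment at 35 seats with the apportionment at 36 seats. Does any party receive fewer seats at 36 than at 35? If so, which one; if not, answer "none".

Green

At 35 seats: Red 17, Blue 15, Green 3.
At 36 seats: Red 18, Blue 16, Green 2.
Green drops from 3 to 2.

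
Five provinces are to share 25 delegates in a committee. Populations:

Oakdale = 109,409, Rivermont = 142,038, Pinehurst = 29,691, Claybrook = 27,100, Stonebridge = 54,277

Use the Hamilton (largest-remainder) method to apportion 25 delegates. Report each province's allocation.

Standard divisor: 362515 ÷ 25 ≈ 14500.6.
Standard quotas: Oakdale 7.5451, Rivermont 9.7953, Pinehurst 2.0476, Claybrook 1.8689, Stonebridge 3.7431.
Lower quotas: Oakdale 7, Rivermont 9, Pinehurst 2, Claybrook 1, Stonebridge 3 (sum 22, leaving 3 seats).
Remainders in descending order: Claybrook 0.8689, Rivermont 0.7953, Stonebridge 0.7431, Oakdale 0.5451, Pinehurst 0.0476.
The surplus seats go to Claybrook, Rivermont, Stonebridge.

Oakdale 7, Rivermont 10, Pinehurst 2, Claybrook 2, Stonebridge 4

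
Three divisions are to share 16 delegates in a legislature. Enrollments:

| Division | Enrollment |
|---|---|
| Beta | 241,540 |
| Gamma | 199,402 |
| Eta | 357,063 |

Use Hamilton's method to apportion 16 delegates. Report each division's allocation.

Total 798005; standard divisor 798005/16 ≈ 49875.312.
Standard quotas: Beta 4.8429, Gamma 3.9980, Eta 7.1591.
Lower quotas: Beta 4, Gamma 3, Eta 7 (sum 14, leaving 2 seats).
Remainders in descending order: Gamma 0.9980, Beta 0.8429, Eta 0.1591.
Largest remainders: Gamma, Beta receive the extra seats.

Beta=5; Gamma=4; Eta=7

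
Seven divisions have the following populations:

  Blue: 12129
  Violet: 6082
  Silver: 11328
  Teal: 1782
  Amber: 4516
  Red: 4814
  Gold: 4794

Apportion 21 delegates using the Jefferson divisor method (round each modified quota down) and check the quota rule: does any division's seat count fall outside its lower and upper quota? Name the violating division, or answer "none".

none

Standard quotas: Blue 5.605, Violet 2.810, Silver 5.235, Teal 0.823, Amber 2.087, Red 2.225, Gold 2.215.
Jefferson allocation: Blue 6, Violet 3, Silver 6, Teal 0, Amber 2, Red 2, Gold 2.
Every allocation lies between the lower and upper quota.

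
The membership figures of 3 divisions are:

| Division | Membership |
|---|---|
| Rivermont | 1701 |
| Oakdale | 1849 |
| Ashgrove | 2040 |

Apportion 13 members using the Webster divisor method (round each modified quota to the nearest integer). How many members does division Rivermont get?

4

Standard divisor 5590/13 ≈ 430; standard quotas: Rivermont 3.956, Oakdale 4.300, Ashgrove 4.744.
Rounding to the nearest integer gives Rivermont 4, Oakdale 4, Ashgrove 5 — total 13, matching the house size, so no adjustment is needed.
Rivermont receives 4.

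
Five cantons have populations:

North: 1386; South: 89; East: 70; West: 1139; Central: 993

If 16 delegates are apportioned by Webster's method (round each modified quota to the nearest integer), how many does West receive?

Standard divisor 3677/16 ≈ 229.812; standard quotas: North 6.031, South 0.387, East 0.305, West 4.956, Central 4.321.
Rounding to the nearest integer gives 6, 0, 0, 5, 4 = 15 seats, so the divisor must be adjusted.
With modified divisor 217: modified quotas North 6.387, South 0.410, East 0.323, West 5.249, Central 4.576.
Rounding to the nearest integer: North 6, South 0, East 0, West 5, Central 5 (total 16).
West receives 5.

5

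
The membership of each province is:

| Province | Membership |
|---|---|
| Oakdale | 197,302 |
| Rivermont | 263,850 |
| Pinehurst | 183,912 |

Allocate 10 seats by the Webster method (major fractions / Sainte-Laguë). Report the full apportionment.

Standard divisor 645064/10 ≈ 64506.4; standard quotas: Oakdale 3.059, Rivermont 4.090, Pinehurst 2.851.
Rounding to the nearest integer gives Oakdale 3, Rivermont 4, Pinehurst 3 — total 10, matching the house size, so no adjustment is needed.

Oakdale 3; Rivermont 4; Pinehurst 3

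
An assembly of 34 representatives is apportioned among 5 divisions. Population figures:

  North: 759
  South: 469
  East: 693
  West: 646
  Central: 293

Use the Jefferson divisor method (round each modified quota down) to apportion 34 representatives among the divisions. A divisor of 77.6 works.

With modified divisor 77.6: modified quotas North 9.781, South 6.044, East 8.930, West 8.325, Central 3.776.
Rounding down: North 9, South 6, East 8, West 8, Central 3 (total 34).

North=9, South=6, East=8, West=8, Central=3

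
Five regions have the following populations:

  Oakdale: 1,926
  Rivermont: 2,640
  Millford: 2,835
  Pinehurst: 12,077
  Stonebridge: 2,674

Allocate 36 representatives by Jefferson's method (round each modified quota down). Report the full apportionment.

Oakdale 3, Rivermont 4, Millford 4, Pinehurst 21, Stonebridge 4

Standard divisor 22152/36 ≈ 615.333; standard quotas: Oakdale 3.130, Rivermont 4.290, Millford 4.607, Pinehurst 19.627, Stonebridge 4.346.
Rounding down gives 3, 4, 4, 19, 4 = 34 seats, so the divisor must be adjusted.
With modified divisor 570: modified quotas Oakdale 3.379, Rivermont 4.632, Millford 4.974, Pinehurst 21.188, Stonebridge 4.691.
Rounding down: Oakdale 3, Rivermont 4, Millford 4, Pinehurst 21, Stonebridge 4 (total 36).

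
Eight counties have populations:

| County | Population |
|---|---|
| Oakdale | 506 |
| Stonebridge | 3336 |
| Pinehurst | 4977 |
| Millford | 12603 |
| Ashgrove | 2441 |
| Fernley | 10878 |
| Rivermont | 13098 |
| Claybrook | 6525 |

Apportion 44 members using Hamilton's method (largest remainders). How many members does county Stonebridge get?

Total 54364; standard divisor 54364/44 ≈ 1235.545.
Standard quotas: Oakdale 0.4095, Stonebridge 2.7000, Pinehurst 4.0282, Millford 10.2004, Ashgrove 1.9756, Fernley 8.8042, Rivermont 10.6010, Claybrook 5.2811.
Lower quotas: Oakdale 0, Stonebridge 2, Pinehurst 4, Millford 10, Ashgrove 1, Fernley 8, Rivermont 10, Claybrook 5 (sum 40, leaving 4 seats).
Remainders in descending order: Ashgrove 0.9756, Fernley 0.8042, Stonebridge 0.7000, Rivermont 0.6010, Oakdale 0.4095, Claybrook 0.2811, Millford 0.2004, Pinehurst 0.0282.
Largest remainders: Ashgrove, Fernley, Stonebridge, Rivermont receive the extra seats.
Stonebridge receives 3.

3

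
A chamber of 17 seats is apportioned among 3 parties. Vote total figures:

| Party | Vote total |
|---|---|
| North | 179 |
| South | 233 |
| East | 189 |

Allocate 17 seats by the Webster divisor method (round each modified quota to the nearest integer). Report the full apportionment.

North 5, South 7, East 5

Standard divisor 601/17 ≈ 35.353; standard quotas: North 5.063, South 6.591, East 5.346.
Rounding to the nearest integer gives North 5, South 7, East 5 — total 17, matching the house size, so no adjustment is needed.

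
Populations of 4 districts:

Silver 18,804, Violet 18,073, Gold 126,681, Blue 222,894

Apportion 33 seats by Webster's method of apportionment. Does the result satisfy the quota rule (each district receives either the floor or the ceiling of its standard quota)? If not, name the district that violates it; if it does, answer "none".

Blue

Standard quotas: Silver 1.606, Violet 1.543, Gold 10.818, Blue 19.033.
Webster allocation: Silver 2, Violet 2, Gold 11, Blue 18.
Blue has quota 19.033 (lower 19, upper 20) but receives 18 — outside the quota interval.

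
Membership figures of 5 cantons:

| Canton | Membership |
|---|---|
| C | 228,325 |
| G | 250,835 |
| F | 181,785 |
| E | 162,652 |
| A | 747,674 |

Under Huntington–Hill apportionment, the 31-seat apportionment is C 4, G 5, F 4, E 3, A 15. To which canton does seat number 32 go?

Priority for the next seat is population ÷ (√(s·(s+1))).
Priorities: C 51055.022, G 45795.996, F 40648.362, E 46953.588, A 48262.149.
Highest priority: C.

C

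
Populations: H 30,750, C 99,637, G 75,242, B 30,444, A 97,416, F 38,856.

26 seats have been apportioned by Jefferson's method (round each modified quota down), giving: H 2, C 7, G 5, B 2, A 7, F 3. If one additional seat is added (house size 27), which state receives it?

Priority for the next seat is population ÷ (current seats + 1).
Priorities: H 10250.000, C 12454.625, G 12540.333, B 10148.000, A 12177.000, F 9714.000.
Highest priority: G.

G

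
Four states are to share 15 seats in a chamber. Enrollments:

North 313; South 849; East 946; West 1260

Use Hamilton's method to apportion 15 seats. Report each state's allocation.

Standard divisor: 3368 ÷ 15 ≈ 224.533.
Standard quotas: North 1.394, South 3.781, East 4.213, West 5.612.
Lower quotas: North 1, South 3, East 4, West 5 (sum 13, leaving 2 seats).
Remainders in descending order: South 0.781, West 0.612, North 0.394, East 0.213.
Largest remainders: South, West receive the extra seats.

North 1; South 4; East 4; West 6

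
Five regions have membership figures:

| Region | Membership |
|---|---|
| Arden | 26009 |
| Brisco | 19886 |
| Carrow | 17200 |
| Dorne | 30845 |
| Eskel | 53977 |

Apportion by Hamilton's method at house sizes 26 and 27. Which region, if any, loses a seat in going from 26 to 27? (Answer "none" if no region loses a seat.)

Brisco

At 26 seats: Arden 5, Brisco 4, Carrow 3, Dorne 5, Eskel 9.
At 27 seats: Arden 5, Brisco 3, Carrow 3, Dorne 6, Eskel 10.
Brisco drops from 4 to 3.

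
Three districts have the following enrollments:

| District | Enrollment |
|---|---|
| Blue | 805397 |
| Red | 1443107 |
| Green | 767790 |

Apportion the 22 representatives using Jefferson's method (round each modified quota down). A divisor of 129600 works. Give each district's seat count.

Blue=6; Red=11; Green=5

With modified divisor 129600: modified quotas Blue 6.214, Red 11.135, Green 5.924.
Rounding down: Blue 6, Red 11, Green 5 (total 22).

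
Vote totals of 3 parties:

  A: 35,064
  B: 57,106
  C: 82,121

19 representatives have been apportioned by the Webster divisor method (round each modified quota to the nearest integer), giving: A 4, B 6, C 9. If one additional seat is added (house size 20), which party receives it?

B

Priority for the next seat is population ÷ (current seats + 0.5).
Priorities: A 7792.000, B 8785.538, C 8644.316.
Highest priority: B.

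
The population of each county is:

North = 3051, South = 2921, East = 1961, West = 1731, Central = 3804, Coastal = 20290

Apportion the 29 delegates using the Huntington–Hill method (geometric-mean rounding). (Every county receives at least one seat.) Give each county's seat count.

With divisor 1208: modified quotas North 2.526, South 2.418, East 1.623, West 1.433, Central 3.149, Coastal 16.796.
Geometric-mean thresholds: North √(2·3)=2.449, South √(2·3)=2.449, East √(1·2)=1.414, West √(1·2)=1.414, Central √(3·4)=3.464, Coastal √(16·17)=16.492.
Each quota rounded against its threshold gives North 3, South 2, East 2, West 2, Central 3, Coastal 17 (total 29).

North: 3, South: 2, East: 2, West: 2, Central: 3, Coastal: 17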